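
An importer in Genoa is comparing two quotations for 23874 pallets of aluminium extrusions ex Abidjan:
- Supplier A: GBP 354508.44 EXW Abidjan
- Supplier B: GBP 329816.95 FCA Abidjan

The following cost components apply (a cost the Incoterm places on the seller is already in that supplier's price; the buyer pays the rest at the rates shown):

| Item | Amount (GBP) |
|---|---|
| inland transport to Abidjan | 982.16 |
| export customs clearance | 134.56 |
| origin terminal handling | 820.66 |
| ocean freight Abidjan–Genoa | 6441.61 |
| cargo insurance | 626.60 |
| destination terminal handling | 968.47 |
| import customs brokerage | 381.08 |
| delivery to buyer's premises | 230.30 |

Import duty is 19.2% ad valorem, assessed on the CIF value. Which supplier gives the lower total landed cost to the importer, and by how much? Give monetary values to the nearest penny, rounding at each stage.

Supplier A (EXW):
CIF value = EXW price + inland to port + export clearance + origin terminal + freight + insurance = 354508.44 + 982.16 + 134.56 + 820.66 + 6441.61 + 626.60 = 363514.03
Import duty = 363514.03 × 19.2% = 69794.69
Buyer bears (A): 982.16 + 134.56 + 820.66 + 6441.61 + 626.60 + 968.47 + 381.08 + 230.30 = 10585.44
Landed cost (A) = invoice 354508.44 + 10585.44 + duty 69794.69 = 434888.57
Supplier B (FCA):
CIF value = FCA price + origin terminal + freight + insurance = 329816.95 + 820.66 + 6441.61 + 626.60 = 337705.82
Import duty = 337705.82 × 19.2% = 64839.52
Buyer bears (B): 820.66 + 6441.61 + 626.60 + 968.47 + 381.08 + 230.30 = 9468.72
Landed cost (B) = invoice 329816.95 + 9468.72 + duty 64839.52 = 404125.19
Difference = |434888.57 − 404125.19| = 30763.38

Supplier B is cheaper by GBP 30763.38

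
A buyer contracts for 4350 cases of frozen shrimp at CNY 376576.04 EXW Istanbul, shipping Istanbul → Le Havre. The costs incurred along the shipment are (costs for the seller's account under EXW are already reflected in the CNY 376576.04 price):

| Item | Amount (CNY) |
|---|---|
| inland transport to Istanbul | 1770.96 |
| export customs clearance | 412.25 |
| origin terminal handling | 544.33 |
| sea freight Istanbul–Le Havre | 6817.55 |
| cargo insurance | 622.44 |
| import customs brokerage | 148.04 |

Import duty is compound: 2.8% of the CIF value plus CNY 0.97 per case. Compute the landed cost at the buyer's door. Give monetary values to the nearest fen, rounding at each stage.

Total landed cost: CNY 401939.93

EXW: the seller makes goods available at their premises; the buyer bears all onward costs.
CIF value = EXW price + inland to port + export clearance + origin terminal + freight + insurance = 376576.04 + 1770.96 + 412.25 + 544.33 + 6817.55 + 622.44 = 386743.57
Ad valorem component: 386743.57 × 2.8% = 10828.82
Specific component: 4350 × 0.97 = 4219.50
Import duty = 10828.82 + 4219.50 = 15048.32
Buyer bears: inland to port 1770.96 + export clearance 412.25 + origin terminal 544.33 + freight 6817.55 + insurance 622.44 + brokerage 148.04 + duty 15048.32 = 25363.89
Landed cost = invoice 376576.04 + 25363.89 = 401939.93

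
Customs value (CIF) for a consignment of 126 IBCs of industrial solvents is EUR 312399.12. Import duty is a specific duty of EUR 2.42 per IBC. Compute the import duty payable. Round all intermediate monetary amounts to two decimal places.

Import duty = 126 × 2.42 = 304.92

Import duty: EUR 304.92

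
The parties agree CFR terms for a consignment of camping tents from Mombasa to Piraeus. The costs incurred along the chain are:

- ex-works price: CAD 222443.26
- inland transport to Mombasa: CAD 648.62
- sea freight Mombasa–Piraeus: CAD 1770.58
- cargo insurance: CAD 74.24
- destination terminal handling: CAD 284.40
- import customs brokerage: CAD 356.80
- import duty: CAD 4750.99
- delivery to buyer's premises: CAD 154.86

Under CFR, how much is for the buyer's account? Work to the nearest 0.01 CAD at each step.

CFR: the seller pays costs through ocean freight to the destination port, but not insurance.
Seller's account: goods 222443.26 + inland to port 648.62 + freight 1770.58 = 224862.46
Buyer's account: insurance 74.24 + destination terminal 284.40 + brokerage 356.80 + duty 4750.99 + delivery 154.86 = 5621.29

Buyer's account: CAD 5621.29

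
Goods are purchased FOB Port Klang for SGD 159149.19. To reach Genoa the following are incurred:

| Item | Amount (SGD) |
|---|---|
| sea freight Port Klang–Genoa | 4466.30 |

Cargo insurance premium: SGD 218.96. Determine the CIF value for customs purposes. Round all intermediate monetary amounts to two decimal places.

CIF value: SGD 163834.45

CIF = FOB price + freight + insurance
CIF = 159149.19 + 4466.30 + 218.96 = 163834.45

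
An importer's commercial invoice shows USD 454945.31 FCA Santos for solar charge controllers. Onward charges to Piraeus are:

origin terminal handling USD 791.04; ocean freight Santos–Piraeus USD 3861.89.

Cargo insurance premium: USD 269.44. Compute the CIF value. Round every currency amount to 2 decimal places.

CIF value: USD 459867.68

CIF = FCA price + pre-shipment costs + freight + insurance
CIF = 454945.31 + 791.04 + 3861.89 + 269.44 = 459867.68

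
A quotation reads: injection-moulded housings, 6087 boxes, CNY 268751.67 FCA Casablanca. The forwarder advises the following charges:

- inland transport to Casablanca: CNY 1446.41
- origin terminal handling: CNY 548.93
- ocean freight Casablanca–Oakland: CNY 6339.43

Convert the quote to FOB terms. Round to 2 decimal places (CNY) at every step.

Not relevant to the conversion: inland to port — on the seller under both FCA and FOB; already in the FCA price and stays in the FOB price. freight — on the buyer under both terms; not part of either seller's price.
From FCA to FOB, the seller additionally bears: origin terminal.
FOB price = 268751.67 + 548.93 = 269300.60

FOB price: CNY 269300.60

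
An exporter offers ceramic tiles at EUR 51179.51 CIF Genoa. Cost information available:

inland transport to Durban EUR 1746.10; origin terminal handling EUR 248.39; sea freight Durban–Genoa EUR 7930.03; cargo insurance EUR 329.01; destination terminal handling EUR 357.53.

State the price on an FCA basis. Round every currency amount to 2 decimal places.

FCA price: EUR 42672.08

Not relevant to the conversion: inland to port — on the seller under both CIF and FCA; already in the CIF price and stays in the FCA price. destination terminal — on the buyer under both terms; not part of either seller's price.
From CIF to FCA, the seller no longer bears: origin terminal, freight, insurance.
FCA price = 51179.51 − 248.39 − 7930.03 − 329.01 = 42672.08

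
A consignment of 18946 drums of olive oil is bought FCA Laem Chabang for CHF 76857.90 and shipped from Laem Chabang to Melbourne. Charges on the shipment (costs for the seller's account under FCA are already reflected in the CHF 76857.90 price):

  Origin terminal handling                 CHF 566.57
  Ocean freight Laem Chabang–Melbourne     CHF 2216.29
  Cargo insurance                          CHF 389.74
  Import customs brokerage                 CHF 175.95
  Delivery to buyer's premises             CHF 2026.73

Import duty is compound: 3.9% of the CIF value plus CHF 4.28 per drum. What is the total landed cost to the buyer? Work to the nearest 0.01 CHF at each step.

Total landed cost: CHF 166443.25

FCA: the seller delivers export-cleared goods to the carrier; the buyer bears costs from that point.
CIF value = FCA price + origin terminal + freight + insurance = 76857.90 + 566.57 + 2216.29 + 389.74 = 80030.50
Ad valorem component: 80030.50 × 3.9% = 3121.19
Specific component: 18946 × 4.28 = 81088.88
Import duty = 3121.19 + 81088.88 = 84210.07
Buyer bears: origin terminal 566.57 + freight 2216.29 + insurance 389.74 + brokerage 175.95 + delivery 2026.73 + duty 84210.07 = 89585.35
Landed cost = invoice 76857.90 + 89585.35 = 166443.25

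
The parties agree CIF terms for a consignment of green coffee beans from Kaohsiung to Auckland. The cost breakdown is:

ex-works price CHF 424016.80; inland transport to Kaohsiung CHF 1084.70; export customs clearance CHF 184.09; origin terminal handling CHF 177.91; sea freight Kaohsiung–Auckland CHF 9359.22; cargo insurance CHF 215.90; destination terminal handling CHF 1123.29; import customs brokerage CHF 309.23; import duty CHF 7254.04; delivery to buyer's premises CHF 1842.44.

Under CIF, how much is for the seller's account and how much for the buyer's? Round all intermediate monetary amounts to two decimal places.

Seller: CHF 435038.62; buyer: CHF 10529.00

CIF: the seller pays costs through ocean freight and marine insurance to the destination port.
Seller's account: goods 424016.80 + inland to port 1084.70 + export clearance 184.09 + origin terminal 177.91 + freight 9359.22 + insurance 215.90 = 435038.62
Buyer's account: destination terminal 1123.29 + brokerage 309.23 + duty 7254.04 + delivery 1842.44 = 10529.00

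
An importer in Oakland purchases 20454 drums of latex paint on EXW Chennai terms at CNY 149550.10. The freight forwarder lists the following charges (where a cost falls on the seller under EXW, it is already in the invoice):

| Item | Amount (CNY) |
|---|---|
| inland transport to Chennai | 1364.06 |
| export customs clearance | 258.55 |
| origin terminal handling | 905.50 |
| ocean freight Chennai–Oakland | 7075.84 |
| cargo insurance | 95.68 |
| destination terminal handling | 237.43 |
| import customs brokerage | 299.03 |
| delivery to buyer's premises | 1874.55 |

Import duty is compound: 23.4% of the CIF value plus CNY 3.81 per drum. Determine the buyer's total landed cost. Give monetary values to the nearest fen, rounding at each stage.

EXW: the seller makes goods available at their premises; the buyer bears all onward costs.
CIF value = EXW price + inland to port + export clearance + origin terminal + freight + insurance = 149550.10 + 1364.06 + 258.55 + 905.50 + 7075.84 + 95.68 = 159249.73
Ad valorem component: 159249.73 × 23.4% = 37264.44
Specific component: 20454 × 3.81 = 77929.74
Import duty = 37264.44 + 77929.74 = 115194.18
Buyer bears: inland to port 1364.06 + export clearance 258.55 + origin terminal 905.50 + freight 7075.84 + insurance 95.68 + destination terminal 237.43 + brokerage 299.03 + delivery 1874.55 + duty 115194.18 = 127304.82
Landed cost = invoice 149550.10 + 127304.82 = 276854.92

Total landed cost: CNY 276854.92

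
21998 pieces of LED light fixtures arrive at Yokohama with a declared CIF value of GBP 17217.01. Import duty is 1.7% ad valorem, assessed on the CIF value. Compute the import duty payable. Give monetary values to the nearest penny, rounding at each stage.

Import duty: GBP 292.69

Import duty = 17217.01 × 1.7% = 292.69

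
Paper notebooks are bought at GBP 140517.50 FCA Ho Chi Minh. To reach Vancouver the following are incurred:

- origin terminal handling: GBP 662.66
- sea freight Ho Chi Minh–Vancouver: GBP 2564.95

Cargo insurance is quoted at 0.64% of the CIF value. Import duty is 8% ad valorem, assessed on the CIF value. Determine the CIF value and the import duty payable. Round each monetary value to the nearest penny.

Let C be the CIF value. C = FCA price + pre-shipment costs + freight + 0.64% × C
C − 0.64% × C = 140517.50 + 662.66 + 2564.95
0.9936 × C = 143745.11
C = 143745.11 / 0.9936 = 144671.00
Insurance premium = 0.64% × 144671.00 = 925.89
Import duty = 144671.00 × 8% = 11573.68

CIF value: GBP 144671.00; import duty: GBP 11573.68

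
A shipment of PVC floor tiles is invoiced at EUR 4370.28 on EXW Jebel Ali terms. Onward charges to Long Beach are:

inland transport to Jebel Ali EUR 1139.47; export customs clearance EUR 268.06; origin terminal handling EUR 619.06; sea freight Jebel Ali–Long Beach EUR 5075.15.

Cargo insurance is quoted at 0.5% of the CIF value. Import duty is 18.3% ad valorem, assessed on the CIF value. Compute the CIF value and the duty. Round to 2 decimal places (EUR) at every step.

Let C be the CIF value. C = EXW price + pre-shipment costs + freight + 0.5% × C
C − 0.5% × C = 4370.28 + 1139.47 + 268.06 + 619.06 + 5075.15
0.995 × C = 11472.02
C = 11472.02 / 0.995 = 11529.67
Insurance premium = 0.5% × 11529.67 = 57.65
Import duty = 11529.67 × 18.3% = 2109.93

CIF value: EUR 11529.67; import duty: EUR 2109.93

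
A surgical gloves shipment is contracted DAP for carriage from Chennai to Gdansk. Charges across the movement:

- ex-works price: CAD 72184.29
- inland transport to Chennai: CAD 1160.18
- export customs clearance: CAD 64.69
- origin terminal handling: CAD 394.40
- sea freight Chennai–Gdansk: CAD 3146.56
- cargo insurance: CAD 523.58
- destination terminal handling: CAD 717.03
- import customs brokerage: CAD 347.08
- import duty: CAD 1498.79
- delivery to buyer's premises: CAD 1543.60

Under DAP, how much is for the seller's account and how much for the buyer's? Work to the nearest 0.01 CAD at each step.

DAP: the seller bears all costs to the named destination except import duty and clearance.
Seller's account: goods 72184.29 + inland to port 1160.18 + export clearance 64.69 + origin terminal 394.40 + freight 3146.56 + insurance 523.58 + destination terminal 717.03 + delivery 1543.60 = 79734.33
Buyer's account: brokerage 347.08 + duty 1498.79 = 1845.87

Seller: CAD 79734.33; buyer: CAD 1845.87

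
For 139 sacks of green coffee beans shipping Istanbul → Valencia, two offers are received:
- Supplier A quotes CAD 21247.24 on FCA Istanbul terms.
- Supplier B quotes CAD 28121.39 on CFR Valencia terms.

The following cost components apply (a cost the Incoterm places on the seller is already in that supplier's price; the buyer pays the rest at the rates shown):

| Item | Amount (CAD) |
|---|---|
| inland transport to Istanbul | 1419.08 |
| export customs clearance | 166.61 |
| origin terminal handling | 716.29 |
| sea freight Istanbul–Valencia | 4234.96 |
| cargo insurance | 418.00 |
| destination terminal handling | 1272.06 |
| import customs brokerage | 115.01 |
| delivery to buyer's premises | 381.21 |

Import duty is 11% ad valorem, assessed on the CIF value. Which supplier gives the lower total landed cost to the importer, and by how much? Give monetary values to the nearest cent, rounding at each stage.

Supplier A is cheaper by CAD 2134.42

Supplier A (FCA):
CIF value = FCA price + origin terminal + freight + insurance = 21247.24 + 716.29 + 4234.96 + 418.00 = 26616.49
Import duty = 26616.49 × 11% = 2927.81
Buyer bears (A): 716.29 + 4234.96 + 418.00 + 1272.06 + 115.01 + 381.21 = 7137.53
Landed cost (A) = invoice 21247.24 + 7137.53 + duty 2927.81 = 31312.58
Supplier B (CFR):
CIF value = CFR price + insurance = 28121.39 + 418.00 = 28539.39
Import duty = 28539.39 × 11% = 3139.33
Buyer bears (B): 418.00 + 1272.06 + 115.01 + 381.21 = 2186.28
Landed cost (B) = invoice 28121.39 + 2186.28 + duty 3139.33 = 33447.00
Difference = |31312.58 − 33447.00| = 2134.42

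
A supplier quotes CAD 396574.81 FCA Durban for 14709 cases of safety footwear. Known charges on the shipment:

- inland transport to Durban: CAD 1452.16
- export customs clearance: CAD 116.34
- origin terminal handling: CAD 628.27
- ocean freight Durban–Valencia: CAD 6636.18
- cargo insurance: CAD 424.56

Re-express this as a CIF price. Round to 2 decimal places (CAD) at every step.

Not relevant to the conversion: inland to port, export clearance — on the seller under both FCA and CIF; already in the FCA price and stays in the CIF price.
From FCA to CIF, the seller additionally bears: origin terminal, freight, insurance.
CIF price = 396574.81 + 628.27 + 6636.18 + 424.56 = 404263.82

CIF price: CAD 404263.82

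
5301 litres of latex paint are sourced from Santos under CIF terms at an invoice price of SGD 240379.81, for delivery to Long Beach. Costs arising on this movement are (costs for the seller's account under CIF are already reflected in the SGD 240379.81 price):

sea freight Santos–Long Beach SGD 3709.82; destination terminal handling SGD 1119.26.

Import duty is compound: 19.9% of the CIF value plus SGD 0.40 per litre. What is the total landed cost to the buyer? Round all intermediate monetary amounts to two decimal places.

Total landed cost: SGD 291455.05

CIF: the seller pays costs through ocean freight and marine insurance to the destination port.
Already in the invoice (seller's account under CIF): freight — exclude.
The CIF price already equals the CIF value: 240379.81
Ad valorem component: 240379.81 × 19.9% = 47835.58
Specific component: 5301 × 0.40 = 2120.40
Import duty = 47835.58 + 2120.40 = 49955.98
Buyer bears: destination terminal 1119.26 + duty 49955.98 = 51075.24
Landed cost = invoice 240379.81 + 51075.24 = 291455.05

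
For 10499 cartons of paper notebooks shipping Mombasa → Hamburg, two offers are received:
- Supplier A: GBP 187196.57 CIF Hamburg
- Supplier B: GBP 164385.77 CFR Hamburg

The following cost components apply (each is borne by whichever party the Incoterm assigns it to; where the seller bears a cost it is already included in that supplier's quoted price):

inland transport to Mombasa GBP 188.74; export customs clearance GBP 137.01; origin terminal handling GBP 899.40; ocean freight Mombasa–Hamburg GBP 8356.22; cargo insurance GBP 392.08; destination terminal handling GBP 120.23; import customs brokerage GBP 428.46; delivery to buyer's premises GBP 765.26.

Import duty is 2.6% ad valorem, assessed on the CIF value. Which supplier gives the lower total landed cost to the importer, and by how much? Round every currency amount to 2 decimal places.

Supplier B is cheaper by GBP 23001.61

Supplier A (CIF):
The CIF price already equals the CIF value: 187196.57
Import duty = 187196.57 × 2.6% = 4867.11
Buyer bears (A): 120.23 + 428.46 + 765.26 = 1313.95
Landed cost (A) = invoice 187196.57 + 1313.95 + duty 4867.11 = 193377.63
Supplier B (CFR):
CIF value = CFR price + insurance = 164385.77 + 392.08 = 164777.85
Import duty = 164777.85 × 2.6% = 4284.22
Buyer bears (B): 392.08 + 120.23 + 428.46 + 765.26 = 1706.03
Landed cost (B) = invoice 164385.77 + 1706.03 + duty 4284.22 = 170376.02
Difference = |193377.63 − 170376.02| = 23001.61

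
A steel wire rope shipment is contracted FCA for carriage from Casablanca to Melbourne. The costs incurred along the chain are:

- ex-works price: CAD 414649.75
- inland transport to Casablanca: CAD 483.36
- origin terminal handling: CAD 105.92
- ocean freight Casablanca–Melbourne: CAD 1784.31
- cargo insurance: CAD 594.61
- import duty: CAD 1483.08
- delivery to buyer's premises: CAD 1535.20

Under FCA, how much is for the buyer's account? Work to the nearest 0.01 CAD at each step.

Buyer's account: CAD 5503.12

FCA: the seller delivers export-cleared goods to the carrier; the buyer bears costs from that point.
Seller's account: goods 414649.75 + inland to port 483.36 = 415133.11
Buyer's account: origin terminal 105.92 + freight 1784.31 + insurance 594.61 + duty 1483.08 + delivery 1535.20 = 5503.12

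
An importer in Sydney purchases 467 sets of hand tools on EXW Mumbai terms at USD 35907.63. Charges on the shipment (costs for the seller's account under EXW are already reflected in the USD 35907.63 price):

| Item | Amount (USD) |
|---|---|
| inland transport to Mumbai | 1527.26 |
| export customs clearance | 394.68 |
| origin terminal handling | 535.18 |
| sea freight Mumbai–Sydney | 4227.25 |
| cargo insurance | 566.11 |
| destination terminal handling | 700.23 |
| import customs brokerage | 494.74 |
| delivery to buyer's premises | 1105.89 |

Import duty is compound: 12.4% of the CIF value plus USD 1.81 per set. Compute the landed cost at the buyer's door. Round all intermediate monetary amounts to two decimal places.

EXW: the seller makes goods available at their premises; the buyer bears all onward costs.
CIF value = EXW price + inland to port + export clearance + origin terminal + freight + insurance = 35907.63 + 1527.26 + 394.68 + 535.18 + 4227.25 + 566.11 = 43158.11
Ad valorem component: 43158.11 × 12.4% = 5351.61
Specific component: 467 × 1.81 = 845.27
Import duty = 5351.61 + 845.27 = 6196.88
Buyer bears: inland to port 1527.26 + export clearance 394.68 + origin terminal 535.18 + freight 4227.25 + insurance 566.11 + destination terminal 700.23 + brokerage 494.74 + delivery 1105.89 + duty 6196.88 = 15748.22
Landed cost = invoice 35907.63 + 15748.22 = 51655.85

Total landed cost: USD 51655.85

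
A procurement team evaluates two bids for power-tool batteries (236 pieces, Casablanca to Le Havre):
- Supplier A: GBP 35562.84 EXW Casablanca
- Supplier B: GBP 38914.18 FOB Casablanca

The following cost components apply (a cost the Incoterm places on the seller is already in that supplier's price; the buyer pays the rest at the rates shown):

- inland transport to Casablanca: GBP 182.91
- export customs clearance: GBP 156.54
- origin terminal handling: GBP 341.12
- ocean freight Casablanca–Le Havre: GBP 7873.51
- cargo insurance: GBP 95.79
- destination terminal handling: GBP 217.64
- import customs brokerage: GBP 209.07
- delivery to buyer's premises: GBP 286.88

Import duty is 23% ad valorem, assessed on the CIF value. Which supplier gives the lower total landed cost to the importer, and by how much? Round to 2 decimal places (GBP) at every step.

Supplier A (EXW):
CIF value = EXW price + inland to port + export clearance + origin terminal + freight + insurance = 35562.84 + 182.91 + 156.54 + 341.12 + 7873.51 + 95.79 = 44212.71
Import duty = 44212.71 × 23% = 10168.92
Buyer bears (A): 182.91 + 156.54 + 341.12 + 7873.51 + 95.79 + 217.64 + 209.07 + 286.88 = 9363.46
Landed cost (A) = invoice 35562.84 + 9363.46 + duty 10168.92 = 55095.22
Supplier B (FOB):
CIF value = FOB price + freight + insurance = 38914.18 + 7873.51 + 95.79 = 46883.48
Import duty = 46883.48 × 23% = 10783.20
Buyer bears (B): 7873.51 + 95.79 + 217.64 + 209.07 + 286.88 = 8682.89
Landed cost (B) = invoice 38914.18 + 8682.89 + duty 10783.20 = 58380.27
Difference = |55095.22 − 58380.27| = 3285.05

Supplier A is cheaper by GBP 3285.05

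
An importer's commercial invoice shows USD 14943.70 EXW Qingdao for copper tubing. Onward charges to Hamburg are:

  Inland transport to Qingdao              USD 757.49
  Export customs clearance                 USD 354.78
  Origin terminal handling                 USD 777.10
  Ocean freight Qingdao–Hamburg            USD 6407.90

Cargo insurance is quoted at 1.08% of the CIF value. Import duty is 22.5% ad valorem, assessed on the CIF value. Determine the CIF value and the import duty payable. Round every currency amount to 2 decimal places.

Let C be the CIF value. C = EXW price + pre-shipment costs + freight + 1.08% × C
C − 1.08% × C = 14943.70 + 757.49 + 354.78 + 777.10 + 6407.90
0.9892 × C = 23240.97
C = 23240.97 / 0.9892 = 23494.71
Insurance premium = 1.08% × 23494.71 = 253.74
Import duty = 23494.71 × 22.5% = 5286.31

CIF value: USD 23494.71; import duty: USD 5286.31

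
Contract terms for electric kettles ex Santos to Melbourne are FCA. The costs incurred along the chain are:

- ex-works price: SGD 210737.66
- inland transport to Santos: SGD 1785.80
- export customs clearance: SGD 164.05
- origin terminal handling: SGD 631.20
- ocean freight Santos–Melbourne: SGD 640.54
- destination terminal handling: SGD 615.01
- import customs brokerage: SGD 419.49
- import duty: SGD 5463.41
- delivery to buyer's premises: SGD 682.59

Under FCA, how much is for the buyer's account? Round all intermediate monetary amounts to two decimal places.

FCA: the seller delivers export-cleared goods to the carrier; the buyer bears costs from that point.
Seller's account: goods 210737.66 + inland to port 1785.80 + export clearance 164.05 = 212687.51
Buyer's account: origin terminal 631.20 + freight 640.54 + destination terminal 615.01 + brokerage 419.49 + duty 5463.41 + delivery 682.59 = 8452.24

Buyer's account: SGD 8452.24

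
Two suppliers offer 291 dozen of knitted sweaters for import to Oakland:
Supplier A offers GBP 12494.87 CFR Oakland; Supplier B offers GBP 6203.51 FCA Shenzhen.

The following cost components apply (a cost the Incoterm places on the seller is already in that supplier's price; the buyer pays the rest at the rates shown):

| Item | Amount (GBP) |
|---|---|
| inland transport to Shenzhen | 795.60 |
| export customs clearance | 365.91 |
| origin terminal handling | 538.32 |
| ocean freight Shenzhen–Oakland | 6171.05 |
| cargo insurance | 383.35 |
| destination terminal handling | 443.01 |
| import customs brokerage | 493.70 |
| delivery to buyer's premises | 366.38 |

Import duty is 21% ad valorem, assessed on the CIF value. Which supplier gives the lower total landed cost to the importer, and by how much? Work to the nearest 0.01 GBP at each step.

Supplier A (CFR):
CIF value = CFR price + insurance = 12494.87 + 383.35 = 12878.22
Import duty = 12878.22 × 21% = 2704.43
Buyer bears (A): 383.35 + 443.01 + 493.70 + 366.38 = 1686.44
Landed cost (A) = invoice 12494.87 + 1686.44 + duty 2704.43 = 16885.74
Supplier B (FCA):
CIF value = FCA price + origin terminal + freight + insurance = 6203.51 + 538.32 + 6171.05 + 383.35 = 13296.23
Import duty = 13296.23 × 21% = 2792.21
Buyer bears (B): 538.32 + 6171.05 + 383.35 + 443.01 + 493.70 + 366.38 = 8395.81
Landed cost (B) = invoice 6203.51 + 8395.81 + duty 2792.21 = 17391.53
Difference = |16885.74 − 17391.53| = 505.79

Supplier A is cheaper by GBP 505.79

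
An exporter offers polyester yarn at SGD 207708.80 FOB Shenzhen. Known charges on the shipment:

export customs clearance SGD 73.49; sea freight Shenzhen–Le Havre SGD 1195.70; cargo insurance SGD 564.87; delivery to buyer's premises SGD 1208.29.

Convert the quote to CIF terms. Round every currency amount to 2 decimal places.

Not relevant to the conversion: export clearance — on the seller under both FOB and CIF; already in the FOB price and stays in the CIF price. delivery — on the buyer under both terms; not part of either seller's price.
From FOB to CIF, the seller additionally bears: freight, insurance.
CIF price = 207708.80 + 1195.70 + 564.87 = 209469.37

CIF price: SGD 209469.37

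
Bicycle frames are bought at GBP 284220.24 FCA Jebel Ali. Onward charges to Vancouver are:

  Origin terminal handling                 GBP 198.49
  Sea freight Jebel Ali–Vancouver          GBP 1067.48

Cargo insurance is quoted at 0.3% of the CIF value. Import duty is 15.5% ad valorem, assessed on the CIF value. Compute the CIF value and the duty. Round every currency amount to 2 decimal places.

CIF value: GBP 286345.25; import duty: GBP 44383.51

Let C be the CIF value. C = FCA price + pre-shipment costs + freight + 0.3% × C
C − 0.3% × C = 284220.24 + 198.49 + 1067.48
0.997 × C = 285486.21
C = 285486.21 / 0.997 = 286345.25
Insurance premium = 0.3% × 286345.25 = 859.04
Import duty = 286345.25 × 15.5% = 44383.51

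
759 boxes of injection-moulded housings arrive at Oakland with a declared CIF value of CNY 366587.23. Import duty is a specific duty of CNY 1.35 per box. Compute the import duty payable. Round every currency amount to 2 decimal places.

Import duty = 759 × 1.35 = 1024.65

Import duty: CNY 1024.65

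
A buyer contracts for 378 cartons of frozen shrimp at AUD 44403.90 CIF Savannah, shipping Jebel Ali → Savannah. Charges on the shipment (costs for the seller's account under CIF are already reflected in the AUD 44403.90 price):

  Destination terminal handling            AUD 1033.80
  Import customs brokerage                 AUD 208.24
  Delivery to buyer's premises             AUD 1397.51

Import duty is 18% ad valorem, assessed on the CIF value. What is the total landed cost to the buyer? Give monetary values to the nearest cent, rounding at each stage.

CIF: the seller pays costs through ocean freight and marine insurance to the destination port.
The CIF price already equals the CIF value: 44403.90
Import duty = 44403.90 × 18% = 7992.70
Buyer bears: destination terminal 1033.80 + brokerage 208.24 + delivery 1397.51 + duty 7992.70 = 10632.25
Landed cost = invoice 44403.90 + 10632.25 = 55036.15

Total landed cost: AUD 55036.15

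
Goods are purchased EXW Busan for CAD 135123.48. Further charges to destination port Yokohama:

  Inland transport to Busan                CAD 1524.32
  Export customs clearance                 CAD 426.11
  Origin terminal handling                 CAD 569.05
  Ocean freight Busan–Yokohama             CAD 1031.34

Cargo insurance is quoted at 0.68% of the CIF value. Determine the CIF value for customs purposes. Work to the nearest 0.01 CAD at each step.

CIF value: CAD 139623.74

Let C be the CIF value. C = EXW price + pre-shipment costs + freight + 0.68% × C
C − 0.68% × C = 135123.48 + 1524.32 + 426.11 + 569.05 + 1031.34
0.9932 × C = 138674.30
C = 138674.30 / 0.9932 = 139623.74
Insurance premium = 0.68% × 139623.74 = 949.44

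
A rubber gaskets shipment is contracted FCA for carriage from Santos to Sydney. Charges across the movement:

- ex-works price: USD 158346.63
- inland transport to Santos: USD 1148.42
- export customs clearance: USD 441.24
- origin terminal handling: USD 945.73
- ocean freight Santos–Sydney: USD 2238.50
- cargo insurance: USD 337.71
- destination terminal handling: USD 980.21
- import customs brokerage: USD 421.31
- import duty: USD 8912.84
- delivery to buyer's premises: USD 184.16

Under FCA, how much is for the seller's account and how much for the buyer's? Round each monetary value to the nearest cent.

Seller: USD 159936.29; buyer: USD 14020.46

FCA: the seller delivers export-cleared goods to the carrier; the buyer bears costs from that point.
Seller's account: goods 158346.63 + inland to port 1148.42 + export clearance 441.24 = 159936.29
Buyer's account: origin terminal 945.73 + freight 2238.50 + insurance 337.71 + destination terminal 980.21 + brokerage 421.31 + duty 8912.84 + delivery 184.16 = 14020.46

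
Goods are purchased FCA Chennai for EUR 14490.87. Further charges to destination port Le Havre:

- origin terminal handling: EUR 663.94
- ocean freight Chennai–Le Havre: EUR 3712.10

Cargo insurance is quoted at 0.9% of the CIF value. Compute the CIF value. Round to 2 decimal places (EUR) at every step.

Let C be the CIF value. C = FCA price + pre-shipment costs + freight + 0.9% × C
C − 0.9% × C = 14490.87 + 663.94 + 3712.10
0.991 × C = 18866.91
C = 18866.91 / 0.991 = 19038.25
Insurance premium = 0.9% × 19038.25 = 171.34

CIF value: EUR 19038.25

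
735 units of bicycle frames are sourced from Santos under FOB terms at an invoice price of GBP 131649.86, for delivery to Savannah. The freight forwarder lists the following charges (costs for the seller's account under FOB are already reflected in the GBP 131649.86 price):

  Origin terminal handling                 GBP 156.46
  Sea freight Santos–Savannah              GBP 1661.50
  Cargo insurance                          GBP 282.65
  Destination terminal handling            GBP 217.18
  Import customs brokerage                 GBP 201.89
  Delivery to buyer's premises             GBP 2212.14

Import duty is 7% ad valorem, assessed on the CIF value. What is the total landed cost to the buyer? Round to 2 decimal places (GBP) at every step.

FOB: the seller bears costs until goods are on board at the origin port; the buyer bears freight, insurance and all costs thereafter.
Already in the invoice (seller's account under FOB): origin terminal — exclude.
CIF value = FOB price + freight + insurance = 131649.86 + 1661.50 + 282.65 = 133594.01
Import duty = 133594.01 × 7% = 9351.58
Buyer bears: freight 1661.50 + insurance 282.65 + destination terminal 217.18 + brokerage 201.89 + delivery 2212.14 + duty 9351.58 = 13926.94
Landed cost = invoice 131649.86 + 13926.94 = 145576.80

Total landed cost: GBP 145576.80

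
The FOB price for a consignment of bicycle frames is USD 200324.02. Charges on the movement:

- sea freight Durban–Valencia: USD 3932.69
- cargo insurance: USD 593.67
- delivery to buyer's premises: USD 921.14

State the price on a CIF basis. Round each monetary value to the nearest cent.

Not relevant to the conversion: delivery — on the buyer under both terms; not part of either seller's price.
From FOB to CIF, the seller additionally bears: freight, insurance.
CIF price = 200324.02 + 3932.69 + 593.67 = 204850.38

CIF price: USD 204850.38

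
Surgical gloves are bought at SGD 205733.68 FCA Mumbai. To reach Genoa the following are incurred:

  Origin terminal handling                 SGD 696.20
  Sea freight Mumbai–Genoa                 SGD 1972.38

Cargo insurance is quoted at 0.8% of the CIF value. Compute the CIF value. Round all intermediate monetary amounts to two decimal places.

CIF value: SGD 210082.92

Let C be the CIF value. C = FCA price + pre-shipment costs + freight + 0.8% × C
C − 0.8% × C = 205733.68 + 696.20 + 1972.38
0.992 × C = 208402.26
C = 208402.26 / 0.992 = 210082.92
Insurance premium = 0.8% × 210082.92 = 1680.66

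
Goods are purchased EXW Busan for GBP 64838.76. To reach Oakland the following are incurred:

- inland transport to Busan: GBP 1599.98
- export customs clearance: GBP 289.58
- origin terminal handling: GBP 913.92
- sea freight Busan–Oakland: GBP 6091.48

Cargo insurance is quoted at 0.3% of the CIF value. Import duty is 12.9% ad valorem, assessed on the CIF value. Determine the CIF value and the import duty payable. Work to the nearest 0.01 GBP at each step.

CIF value: GBP 73955.59; import duty: GBP 9540.27

Let C be the CIF value. C = EXW price + pre-shipment costs + freight + 0.3% × C
C − 0.3% × C = 64838.76 + 1599.98 + 289.58 + 913.92 + 6091.48
0.997 × C = 73733.72
C = 73733.72 / 0.997 = 73955.59
Insurance premium = 0.3% × 73955.59 = 221.87
Import duty = 73955.59 × 12.9% = 9540.27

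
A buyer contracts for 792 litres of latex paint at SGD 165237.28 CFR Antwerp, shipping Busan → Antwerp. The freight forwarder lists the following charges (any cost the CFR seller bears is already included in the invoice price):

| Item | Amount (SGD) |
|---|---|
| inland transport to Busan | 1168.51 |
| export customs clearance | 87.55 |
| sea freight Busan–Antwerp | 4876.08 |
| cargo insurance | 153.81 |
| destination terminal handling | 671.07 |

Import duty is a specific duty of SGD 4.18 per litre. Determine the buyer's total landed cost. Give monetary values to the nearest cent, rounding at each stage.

CFR: the seller pays costs through ocean freight to the destination port, but not insurance.
Already in the invoice (seller's account under CFR): inland to port, export clearance, freight — exclude.
CIF value = CFR price + insurance = 165237.28 + 153.81 = 165391.09
Import duty = 792 × 4.18 = 3310.56
Buyer bears: insurance 153.81 + destination terminal 671.07 + duty 3310.56 = 4135.44
Landed cost = invoice 165237.28 + 4135.44 = 169372.72

Total landed cost: SGD 169372.72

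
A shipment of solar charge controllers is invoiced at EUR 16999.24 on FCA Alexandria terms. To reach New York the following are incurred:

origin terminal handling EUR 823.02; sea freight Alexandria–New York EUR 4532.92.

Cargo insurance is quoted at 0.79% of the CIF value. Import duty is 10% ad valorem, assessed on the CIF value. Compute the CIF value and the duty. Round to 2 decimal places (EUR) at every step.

Let C be the CIF value. C = FCA price + pre-shipment costs + freight + 0.79% × C
C − 0.79% × C = 16999.24 + 823.02 + 4532.92
0.9921 × C = 22355.18
C = 22355.18 / 0.9921 = 22533.19
Insurance premium = 0.79% × 22533.19 = 178.01
Import duty = 22533.19 × 10% = 2253.32

CIF value: EUR 22533.19; import duty: EUR 2253.32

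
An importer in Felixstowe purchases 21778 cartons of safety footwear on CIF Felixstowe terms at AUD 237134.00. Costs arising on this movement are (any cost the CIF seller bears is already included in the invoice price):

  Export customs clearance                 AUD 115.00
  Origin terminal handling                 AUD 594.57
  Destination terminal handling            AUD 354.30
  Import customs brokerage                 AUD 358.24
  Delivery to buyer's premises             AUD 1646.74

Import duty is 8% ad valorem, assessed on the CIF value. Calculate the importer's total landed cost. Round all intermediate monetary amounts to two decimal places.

CIF: the seller pays costs through ocean freight and marine insurance to the destination port.
Already in the invoice (seller's account under CIF): export clearance, origin terminal — exclude.
The CIF price already equals the CIF value: 237134.00
Import duty = 237134.00 × 8% = 18970.72
Buyer bears: destination terminal 354.30 + brokerage 358.24 + delivery 1646.74 + duty 18970.72 = 21330.00
Landed cost = invoice 237134.00 + 21330.00 = 258464.00

Total landed cost: AUD 258464.00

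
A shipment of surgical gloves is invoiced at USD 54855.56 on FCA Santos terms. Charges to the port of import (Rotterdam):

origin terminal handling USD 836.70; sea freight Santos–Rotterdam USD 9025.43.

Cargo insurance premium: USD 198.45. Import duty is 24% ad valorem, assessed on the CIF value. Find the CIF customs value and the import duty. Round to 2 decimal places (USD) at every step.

CIF value: USD 64916.14; import duty: USD 15579.87

CIF = FCA price + pre-shipment costs + freight + insurance
CIF = 54855.56 + 836.70 + 9025.43 + 198.45 = 64916.14
Import duty = 64916.14 × 24% = 15579.87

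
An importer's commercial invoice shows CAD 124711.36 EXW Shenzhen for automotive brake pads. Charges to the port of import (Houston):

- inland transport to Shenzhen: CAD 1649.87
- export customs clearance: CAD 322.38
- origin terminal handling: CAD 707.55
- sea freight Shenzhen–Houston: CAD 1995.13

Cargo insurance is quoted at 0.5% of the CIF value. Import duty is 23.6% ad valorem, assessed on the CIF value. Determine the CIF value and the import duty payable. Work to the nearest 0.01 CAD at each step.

Let C be the CIF value. C = EXW price + pre-shipment costs + freight + 0.5% × C
C − 0.5% × C = 124711.36 + 1649.87 + 322.38 + 707.55 + 1995.13
0.995 × C = 129386.29
C = 129386.29 / 0.995 = 130036.47
Insurance premium = 0.5% × 130036.47 = 650.18
Import duty = 130036.47 × 23.6% = 30688.61

CIF value: CAD 130036.47; import duty: CAD 30688.61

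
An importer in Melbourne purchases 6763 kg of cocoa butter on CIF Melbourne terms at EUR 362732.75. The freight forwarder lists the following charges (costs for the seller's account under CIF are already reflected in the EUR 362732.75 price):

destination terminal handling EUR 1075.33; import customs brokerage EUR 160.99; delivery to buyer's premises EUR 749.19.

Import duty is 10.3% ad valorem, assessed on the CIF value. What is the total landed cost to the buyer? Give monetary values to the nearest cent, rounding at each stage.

CIF: the seller pays costs through ocean freight and marine insurance to the destination port.
The CIF price already equals the CIF value: 362732.75
Import duty = 362732.75 × 10.3% = 37361.47
Buyer bears: destination terminal 1075.33 + brokerage 160.99 + delivery 749.19 + duty 37361.47 = 39346.98
Landed cost = invoice 362732.75 + 39346.98 = 402079.73

Total landed cost: EUR 402079.73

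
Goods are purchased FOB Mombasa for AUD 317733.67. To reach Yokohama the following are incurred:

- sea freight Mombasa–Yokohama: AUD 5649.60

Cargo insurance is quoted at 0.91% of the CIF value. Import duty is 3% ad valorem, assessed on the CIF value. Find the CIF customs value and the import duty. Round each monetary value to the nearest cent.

CIF value: AUD 326353.08; import duty: AUD 9790.59

Let C be the CIF value. C = FOB price + freight + 0.91% × C
C − 0.91% × C = 317733.67 + 5649.60
0.9909 × C = 323383.27
C = 323383.27 / 0.9909 = 326353.08
Insurance premium = 0.91% × 326353.08 = 2969.81
Import duty = 326353.08 × 3% = 9790.59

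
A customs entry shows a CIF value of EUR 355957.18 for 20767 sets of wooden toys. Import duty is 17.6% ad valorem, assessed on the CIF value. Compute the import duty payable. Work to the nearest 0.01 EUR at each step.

Import duty: EUR 62648.46

Import duty = 355957.18 × 17.6% = 62648.46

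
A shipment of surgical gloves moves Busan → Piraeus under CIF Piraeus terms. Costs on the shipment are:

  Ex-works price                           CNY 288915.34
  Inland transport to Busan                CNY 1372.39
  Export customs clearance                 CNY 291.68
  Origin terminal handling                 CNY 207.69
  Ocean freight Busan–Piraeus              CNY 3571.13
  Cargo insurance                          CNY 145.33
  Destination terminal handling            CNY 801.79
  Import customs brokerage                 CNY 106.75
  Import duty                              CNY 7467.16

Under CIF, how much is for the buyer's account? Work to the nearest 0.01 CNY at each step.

CIF: the seller pays costs through ocean freight and marine insurance to the destination port.
Seller's account: goods 288915.34 + inland to port 1372.39 + export clearance 291.68 + origin terminal 207.69 + freight 3571.13 + insurance 145.33 = 294503.56
Buyer's account: destination terminal 801.79 + brokerage 106.75 + duty 7467.16 = 8375.70

Buyer's account: CNY 8375.70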